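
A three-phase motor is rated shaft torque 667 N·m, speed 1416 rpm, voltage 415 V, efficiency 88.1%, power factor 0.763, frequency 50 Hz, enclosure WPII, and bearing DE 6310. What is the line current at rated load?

205 A

ω = 2π×1416/60 = 148.3 rad/s; P_out = τω = 667 × 148.3 = 98916 W
P_in = P_out / η = 98916 / 0.881 = 112277 W
I_L = P_in / (√3·V_L·cosφ) = 112277 / (1.732 × 415 × 0.763) = 205 A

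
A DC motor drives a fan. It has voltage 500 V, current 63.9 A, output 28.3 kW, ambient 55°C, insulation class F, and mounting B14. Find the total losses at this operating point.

3650 W

P_in = V·I = 500×63.9 = 31950 W
P_out = 28300 W
Losses = P_in − P_out = 31950 − 28300 = 3650 W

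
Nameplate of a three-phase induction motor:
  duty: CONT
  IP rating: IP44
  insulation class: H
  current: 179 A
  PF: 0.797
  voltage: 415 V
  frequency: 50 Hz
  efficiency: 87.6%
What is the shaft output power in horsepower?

120 HP

P_in = √3·V·I·cosφ = 1.732 × 415 × 179 × 0.797 = 102543 W
P_out = η·P_in = 0.876 × 102543 = 89828 W
= 89828/746 = 120 HP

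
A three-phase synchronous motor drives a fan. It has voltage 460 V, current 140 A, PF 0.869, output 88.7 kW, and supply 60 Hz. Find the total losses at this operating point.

8.23 kW

P_in = √3·V·I·cosφ = 1.732×460×140×0.869 = 96929 W
P_out = 88700 W
Losses = P_in − P_out = 96929 − 88700 = 8229 W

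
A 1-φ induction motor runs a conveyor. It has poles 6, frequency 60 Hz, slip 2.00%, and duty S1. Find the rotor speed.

n_s = 120f/p = 120×60/6 = 1200 rpm
n = n_s(1 − s) = 1200 × (1 − 0.02) = 1176 rpm

1176 rpm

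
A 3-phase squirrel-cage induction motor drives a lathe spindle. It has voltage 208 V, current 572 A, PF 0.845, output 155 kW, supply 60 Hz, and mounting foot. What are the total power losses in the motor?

19100 W

P_in = √3·V·I·cosφ = 1.732×208×572×0.845 = 174126 W
P_out = 155000 W
Losses = P_in − P_out = 174126 − 155000 = 19126 W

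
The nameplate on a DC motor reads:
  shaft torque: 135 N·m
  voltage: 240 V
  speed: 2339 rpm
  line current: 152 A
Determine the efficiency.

90.6 %

ω = 2π × 2339/60 = 244.9 rad/s; P_out = τω = 135 × 244.9 = 33062 W
P_in = V·I = 240 × 152 = 36480 W
η = P_out / P_in = 33062 / 36480 = 0.906 = 90.6%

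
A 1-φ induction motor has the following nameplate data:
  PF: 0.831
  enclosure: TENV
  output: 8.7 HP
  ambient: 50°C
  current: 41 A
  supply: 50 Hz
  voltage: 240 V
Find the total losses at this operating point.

1690 W

P_in = V·I·cosφ = 240×41×0.831 = 8177 W
P_out = 8.7×746 = 6490 W
Losses = P_in − P_out = 8177 − 6490 = 1687 W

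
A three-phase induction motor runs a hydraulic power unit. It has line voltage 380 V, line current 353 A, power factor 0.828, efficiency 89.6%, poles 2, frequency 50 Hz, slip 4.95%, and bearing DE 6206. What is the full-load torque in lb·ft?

426 lb·ft

P_in = √3·V·I·cosφ = 1.732 × 380 × 353 × 0.828 = 192370 W
P_out = η·P_in = 0.896 × 192370 = 172364 W
n_s = 120×50/2 = 3000 rpm; n = 3000×(1−0.0495) = 2852 rpm
ω = 2π×2852/60 = 298.7 rad/s
τ = P_out/ω = 172364/298.7 = 577 N·m
In lb·ft: 577/1.356 = 426 lb·ft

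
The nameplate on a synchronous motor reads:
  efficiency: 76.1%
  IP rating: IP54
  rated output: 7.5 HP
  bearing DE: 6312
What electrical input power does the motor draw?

P_out = 7.5 × 746 = 5595 W
P_in = P_out/η = 5595/0.761 = 7352 W = 7.35 kW

7.35 kW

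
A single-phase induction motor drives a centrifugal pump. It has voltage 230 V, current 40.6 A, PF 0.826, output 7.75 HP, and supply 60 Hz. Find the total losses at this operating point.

P_in = V·I·cosφ = 230×40.6×0.826 = 7713 W
P_out = 7.75×746 = 5782 W
Losses = P_in − P_out = 7713 − 5782 = 1931 W

1930 W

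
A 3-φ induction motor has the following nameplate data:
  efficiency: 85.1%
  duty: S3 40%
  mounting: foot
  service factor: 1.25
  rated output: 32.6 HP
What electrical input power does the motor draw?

P_out = 32.6 × 746 = 24320 W
P_in = P_out/η = 24320/0.851 = 28578 W = 28.6 kW

28.6 kW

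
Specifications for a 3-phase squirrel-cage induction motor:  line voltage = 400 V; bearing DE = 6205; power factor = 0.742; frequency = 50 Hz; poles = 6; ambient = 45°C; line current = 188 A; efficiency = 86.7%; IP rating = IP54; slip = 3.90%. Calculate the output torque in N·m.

P_in = √3·V·I·cosφ = 1.732 × 400 × 188 × 0.742 = 96643 W
P_out = η·P_in = 0.867 × 96643 = 83789 W
n_s = 120×50/6 = 1000 rpm; n = 1000×(1−0.039) = 961 rpm
ω = 2π×961/60 = 100.6 rad/s
τ = P_out/ω = 83789/100.6 = 833 N·m

833 N·m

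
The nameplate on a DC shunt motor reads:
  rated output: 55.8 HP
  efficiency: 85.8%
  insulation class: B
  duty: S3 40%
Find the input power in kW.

P_out = 55.8 × 746 = 41627 W
P_in = P_out/η = 41627/0.858 = 48516 W = 48.5 kW

48.5 kW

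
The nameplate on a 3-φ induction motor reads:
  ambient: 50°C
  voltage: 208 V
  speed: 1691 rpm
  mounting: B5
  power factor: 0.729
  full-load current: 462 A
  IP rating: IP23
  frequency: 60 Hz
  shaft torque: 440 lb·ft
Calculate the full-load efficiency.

τ = 440 lb·ft × 1.356 = 596.6 N·m
ω = 2π × 1691/60 = 177.1 rad/s; P_out = τω = 596.6 × 177.1 = 105658 W
P_in = √3·V_L·I_L·cosφ = 1.732 × 208 × 462 × 0.729 = 121334 W
η = P_out / P_in = 105658 / 121334 = 0.871 = 87.1%

87.1 %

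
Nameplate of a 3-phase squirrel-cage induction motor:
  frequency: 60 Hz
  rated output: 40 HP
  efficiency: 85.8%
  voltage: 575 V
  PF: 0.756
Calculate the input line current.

P_out = 40 × 746 = 29840 W
P_in = P_out / η = 29840 / 0.858 = 34779 W
I_L = P_in / (√3·V_L·cosφ) = 34779 / (1.732 × 575 × 0.756) = 46.2 A

46.2 A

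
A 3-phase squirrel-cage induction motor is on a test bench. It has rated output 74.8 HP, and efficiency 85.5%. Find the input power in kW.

65.3 kW

P_out = 74.8 × 746 = 55801 W
P_in = P_out/η = 55801/0.855 = 65264 W = 65.3 kW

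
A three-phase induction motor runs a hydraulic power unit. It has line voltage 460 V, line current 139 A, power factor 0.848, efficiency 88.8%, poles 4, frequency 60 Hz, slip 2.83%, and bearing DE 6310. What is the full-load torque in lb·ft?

P_in = √3·V·I·cosφ = 1.732 × 460 × 139 × 0.848 = 93911 W
P_out = η·P_in = 0.888 × 93911 = 83393 W
n_s = 120×60/4 = 1800 rpm; n = 1800×(1−0.0283) = 1749 rpm
ω = 2π×1749/60 = 183.2 rad/s
τ = P_out/ω = 83393/183.2 = 455.2 N·m
In lb·ft: 455.2/1.356 = 336 lb·ft

336 lb·ft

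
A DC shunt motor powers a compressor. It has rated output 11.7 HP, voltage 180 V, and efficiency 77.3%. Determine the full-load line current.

62.7 A

P_out = 11.7 × 746 = 8728 W
P_in = P_out / η = 8728 / 0.773 = 11291 W
I = P_in / V = 11291 / 180 = 62.7 A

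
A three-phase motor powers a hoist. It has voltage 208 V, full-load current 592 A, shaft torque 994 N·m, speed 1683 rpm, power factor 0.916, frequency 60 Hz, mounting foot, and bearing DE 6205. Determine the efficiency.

ω = 2π × 1683/60 = 176.2 rad/s; P_out = τω = 994 × 176.2 = 175143 W
P_in = √3·V_L·I_L·cosφ = 1.732 × 208 × 592 × 0.916 = 195357 W
η = P_out / P_in = 175143 / 195357 = 0.897 = 89.7%

89.7 %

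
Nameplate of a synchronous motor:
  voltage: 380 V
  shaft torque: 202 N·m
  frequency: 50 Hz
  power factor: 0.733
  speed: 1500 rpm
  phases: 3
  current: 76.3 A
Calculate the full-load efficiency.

ω = 2π × 1500/60 = 157.1 rad/s; P_out = τω = 202 × 157.1 = 31734 W
P_in = √3·V_L·I_L·cosφ = 1.732 × 380 × 76.3 × 0.733 = 36810 W
η = P_out / P_in = 31734 / 36810 = 0.862 = 86.2%

86.2 %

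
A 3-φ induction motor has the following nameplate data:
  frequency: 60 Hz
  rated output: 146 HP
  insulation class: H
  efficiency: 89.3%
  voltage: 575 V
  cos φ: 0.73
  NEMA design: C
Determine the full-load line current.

P_out = 146 × 746 = 108916 W
P_in = P_out / η = 108916 / 0.893 = 121966 W
I_L = P_in / (√3·V_L·cosφ) = 121966 / (1.732 × 575 × 0.73) = 168 A

168 A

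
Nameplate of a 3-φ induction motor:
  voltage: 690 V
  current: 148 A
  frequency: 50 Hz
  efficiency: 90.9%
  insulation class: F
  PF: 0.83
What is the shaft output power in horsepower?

179 HP

P_in = √3·V·I·cosφ = 1.732 × 690 × 148 × 0.83 = 146804 W
P_out = η·P_in = 0.909 × 146804 = 133445 W
= 133445/746 = 179 HP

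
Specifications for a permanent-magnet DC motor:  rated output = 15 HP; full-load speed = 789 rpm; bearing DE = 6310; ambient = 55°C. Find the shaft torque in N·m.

P_out = 15 × 746 = 11190 W
ω = 2π × 789/60 = 82.62 rad/s
τ = P_out/ω = 11190/82.62 = 135 N·m

135 N·m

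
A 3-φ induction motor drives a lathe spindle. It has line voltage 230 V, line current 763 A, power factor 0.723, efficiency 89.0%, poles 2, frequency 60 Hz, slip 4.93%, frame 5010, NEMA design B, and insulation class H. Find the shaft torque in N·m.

546 N·m

P_in = √3·V·I·cosφ = 1.732 × 230 × 763 × 0.723 = 219755 W
P_out = η·P_in = 0.89 × 219755 = 195582 W
n_s = 120×60/2 = 3600 rpm; n = 3600×(1−0.0493) = 3423 rpm
ω = 2π×3423/60 = 358.5 rad/s
τ = P_out/ω = 195582/358.5 = 546 N·m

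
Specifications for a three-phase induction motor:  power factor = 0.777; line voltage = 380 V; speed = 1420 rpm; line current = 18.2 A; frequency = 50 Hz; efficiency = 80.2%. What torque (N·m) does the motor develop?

P_in = √3·V·I·cosφ = 1.732 × 380 × 18.2 × 0.777 = 9307 W
P_out = η·P_in = 0.802 × 9307 = 7464 W
n = 1420 rpm
ω = 2π×1420/60 = 148.7 rad/s
τ = P_out/ω = 7464/148.7 = 50.2 N·m

50.2 N·m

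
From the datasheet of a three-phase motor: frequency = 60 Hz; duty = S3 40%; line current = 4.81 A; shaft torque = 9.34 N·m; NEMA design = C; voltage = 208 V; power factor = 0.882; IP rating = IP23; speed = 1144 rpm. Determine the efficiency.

73.2 %

ω = 2π × 1144/60 = 119.8 rad/s; P_out = τω = 9.34 × 119.8 = 1119 W
P_in = √3·V_L·I_L·cosφ = 1.732 × 208 × 4.81 × 0.882 = 1528 W
η = P_out / P_in = 1119 / 1528 = 0.732 = 73.2%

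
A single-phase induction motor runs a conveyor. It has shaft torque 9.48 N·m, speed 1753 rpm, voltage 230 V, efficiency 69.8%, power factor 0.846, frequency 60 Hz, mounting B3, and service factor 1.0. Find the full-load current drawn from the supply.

ω = 2π×1753/60 = 183.6 rad/s; P_out = τω = 9.48 × 183.6 = 1741 W
P_in = P_out / η = 1741 / 0.698 = 2494 W
I = P_in / (V·cosφ) = 2494 / (230 × 0.846) = 12.8 A

12.8 A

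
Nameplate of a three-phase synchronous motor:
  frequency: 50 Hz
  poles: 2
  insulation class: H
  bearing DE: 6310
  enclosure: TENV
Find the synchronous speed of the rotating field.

3000 rpm

n_s = 120f/p = 120×50/2 = 3000 rpm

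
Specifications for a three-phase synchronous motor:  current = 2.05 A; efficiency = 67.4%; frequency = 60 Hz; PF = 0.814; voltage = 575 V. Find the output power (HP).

1.5 HP

P_in = √3·V·I·cosφ = 1.732 × 575 × 2.05 × 0.814 = 1662 W
P_out = η·P_in = 0.674 × 1662 = 1120 W
= 1120/746 = 1.5 HP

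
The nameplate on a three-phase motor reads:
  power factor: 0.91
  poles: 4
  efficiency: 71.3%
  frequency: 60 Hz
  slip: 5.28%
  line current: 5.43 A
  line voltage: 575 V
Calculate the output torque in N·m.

19.7 N·m

P_in = √3·V·I·cosφ = 1.732 × 575 × 5.43 × 0.91 = 4921 W
P_out = η·P_in = 0.713 × 4921 = 3509 W
n_s = 120×60/4 = 1800 rpm; n = 1800×(1−0.0528) = 1705 rpm
ω = 2π×1705/60 = 178.5 rad/s
τ = P_out/ω = 3509/178.5 = 19.7 N·m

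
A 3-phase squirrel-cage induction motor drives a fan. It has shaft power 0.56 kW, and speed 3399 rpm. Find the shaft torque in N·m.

ω = 2π × 3399/60 = 355.9 rad/s
τ = P/ω = 560/355.9 = 1.57 N·m

1.57 N·m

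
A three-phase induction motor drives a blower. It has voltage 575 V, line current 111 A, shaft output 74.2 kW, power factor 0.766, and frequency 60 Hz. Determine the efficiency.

P_out = 74.2 kW = 74200 W
P_in = √3·V_L·I_L·cosφ = 1.732 × 575 × 111 × 0.766 = 84677 W
η = P_out / P_in = 74200 / 84677 = 0.876 = 87.6%

87.6 %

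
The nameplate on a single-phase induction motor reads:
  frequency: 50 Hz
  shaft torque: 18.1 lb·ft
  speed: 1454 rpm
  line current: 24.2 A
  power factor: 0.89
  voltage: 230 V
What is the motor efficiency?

75.4 %

τ = 18.1 lb·ft × 1.356 = 24.54 N·m
ω = 2π × 1454/60 = 152.3 rad/s; P_out = τω = 24.54 × 152.3 = 3737 W
P_in = V·I·cosφ = 230 × 24.2 × 0.89 = 4954 W
η = P_out / P_in = 3737 / 4954 = 0.754 = 75.4%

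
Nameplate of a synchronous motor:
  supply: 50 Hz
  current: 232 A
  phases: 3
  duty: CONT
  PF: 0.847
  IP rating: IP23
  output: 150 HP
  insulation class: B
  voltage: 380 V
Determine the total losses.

17.4 kW

P_in = √3·V·I·cosφ = 1.732×380×232×0.847 = 129331 W
P_out = 150×746 = 111900 W
Losses = P_in − P_out = 129331 − 111900 = 17431 W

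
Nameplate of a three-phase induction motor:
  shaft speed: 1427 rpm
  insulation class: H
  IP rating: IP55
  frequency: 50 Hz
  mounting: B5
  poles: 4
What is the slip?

n_s = 120f/p = 120×50/4 = 1500 rpm
s = (n_s − n)/n_s = (1500 − 1427)/1500 = 0.0487

4.9 %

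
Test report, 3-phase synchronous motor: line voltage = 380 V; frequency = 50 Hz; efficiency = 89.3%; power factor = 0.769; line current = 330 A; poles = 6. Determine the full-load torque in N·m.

1420 N·m

P_in = √3·V·I·cosφ = 1.732 × 380 × 330 × 0.769 = 167021 W
P_out = η·P_in = 0.893 × 167021 = 149150 W
n = n_s = 120×50/6 = 1000 rpm (synchronous)
ω = 2π×1000/60 = 104.7 rad/s
τ = P_out/ω = 149150/104.7 = 1420 N·m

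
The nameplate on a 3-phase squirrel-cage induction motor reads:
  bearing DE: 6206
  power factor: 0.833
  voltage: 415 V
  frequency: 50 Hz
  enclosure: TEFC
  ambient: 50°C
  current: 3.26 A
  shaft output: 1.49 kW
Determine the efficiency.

P_out = 1.49 kW = 1490 W
P_in = √3·V_L·I_L·cosφ = 1.732 × 415 × 3.26 × 0.833 = 1952 W
η = P_out / P_in = 1490 / 1952 = 0.763 = 76.3%

76.3 %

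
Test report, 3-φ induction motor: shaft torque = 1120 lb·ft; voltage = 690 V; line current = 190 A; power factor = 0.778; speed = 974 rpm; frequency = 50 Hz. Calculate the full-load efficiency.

87.7 %

τ = 1120 lb·ft × 1.356 = 1519 N·m
ω = 2π × 974/60 = 102 rad/s; P_out = τω = 1519 × 102 = 154938 W
P_in = √3·V_L·I_L·cosφ = 1.732 × 690 × 190 × 0.778 = 176657 W
η = P_out / P_in = 154938 / 176657 = 0.877 = 87.7%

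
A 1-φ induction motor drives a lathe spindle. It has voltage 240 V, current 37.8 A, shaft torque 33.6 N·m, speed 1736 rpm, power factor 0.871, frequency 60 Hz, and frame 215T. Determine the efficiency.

ω = 2π × 1736/60 = 181.8 rad/s; P_out = τω = 33.6 × 181.8 = 6108 W
P_in = V·I·cosφ = 240 × 37.8 × 0.871 = 7902 W
η = P_out / P_in = 6108 / 7902 = 0.773 = 77.3%

77.3 %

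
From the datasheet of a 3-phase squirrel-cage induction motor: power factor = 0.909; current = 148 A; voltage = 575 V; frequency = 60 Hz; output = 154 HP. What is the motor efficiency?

P_out = 154 × 746 = 114884 W
P_in = √3·V_L·I_L·cosφ = 1.732 × 575 × 148 × 0.909 = 133980 W
η = P_out / P_in = 114884 / 133980 = 0.857 = 85.7%

85.7 %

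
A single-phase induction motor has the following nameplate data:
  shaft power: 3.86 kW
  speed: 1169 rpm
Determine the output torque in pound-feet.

ω = 2π × 1169/60 = 122.4 rad/s
τ = P/ω = 3860/122.4 = 31.54 N·m
In lb·ft: 31.54/1.356 = 23.3 lb·ft

23.3 lb·ft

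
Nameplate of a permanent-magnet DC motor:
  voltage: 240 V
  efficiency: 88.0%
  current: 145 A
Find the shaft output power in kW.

30.6 kW

P_in = V·I = 240 × 145 = 34800 W
P_out = η·P_in = 0.88 × 34800 = 30624 W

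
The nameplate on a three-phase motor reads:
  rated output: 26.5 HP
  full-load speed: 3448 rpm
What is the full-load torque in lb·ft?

40.4 lb·ft

P_out = 26.5 × 746 = 19769 W
ω = 2π × 3448/60 = 361.1 rad/s
τ = P_out/ω = 19769/361.1 = 54.75 N·m
In lb·ft: 54.75/1.356 = 40.4 lb·ft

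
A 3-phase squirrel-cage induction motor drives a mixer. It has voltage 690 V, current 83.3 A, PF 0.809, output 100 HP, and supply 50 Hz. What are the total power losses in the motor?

P_in = √3·V·I·cosφ = 1.732×690×83.3×0.809 = 80536 W
P_out = 100×746 = 74600 W
Losses = P_in − P_out = 80536 − 74600 = 5936 W

5.94 kW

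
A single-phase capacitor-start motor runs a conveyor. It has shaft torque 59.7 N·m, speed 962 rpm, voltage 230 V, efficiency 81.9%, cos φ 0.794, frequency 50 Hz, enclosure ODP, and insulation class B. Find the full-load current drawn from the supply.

40.2 A

ω = 2π×962/60 = 100.7 rad/s; P_out = τω = 59.7 × 100.7 = 6012 W
P_in = P_out / η = 6012 / 0.819 = 7341 W
I = P_in / (V·cosφ) = 7341 / (230 × 0.794) = 40.2 A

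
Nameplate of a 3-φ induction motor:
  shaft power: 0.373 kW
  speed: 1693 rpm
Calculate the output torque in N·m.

2.1 N·m

ω = 2π × 1693/60 = 177.3 rad/s
τ = P/ω = 373/177.3 = 2.1 N·m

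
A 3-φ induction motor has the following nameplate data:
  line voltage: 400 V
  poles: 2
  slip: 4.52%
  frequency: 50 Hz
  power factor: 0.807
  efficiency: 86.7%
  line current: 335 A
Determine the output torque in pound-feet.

399 lb·ft

P_in = √3·V·I·cosφ = 1.732 × 400 × 335 × 0.807 = 187295 W
P_out = η·P_in = 0.867 × 187295 = 162385 W
n_s = 120×50/2 = 3000 rpm; n = 3000×(1−0.0452) = 2864 rpm
ω = 2π×2864/60 = 299.9 rad/s
τ = P_out/ω = 162385/299.9 = 541.5 N·m
In lb·ft: 541.5/1.356 = 399 lb·ft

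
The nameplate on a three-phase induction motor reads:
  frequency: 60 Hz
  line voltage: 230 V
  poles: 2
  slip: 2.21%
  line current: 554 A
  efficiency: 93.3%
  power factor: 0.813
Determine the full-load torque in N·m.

P_in = √3·V·I·cosφ = 1.732 × 230 × 554 × 0.813 = 179422 W
P_out = η·P_in = 0.933 × 179422 = 167401 W
n_s = 120×60/2 = 3600 rpm; n = 3600×(1−0.0221) = 3520 rpm
ω = 2π×3520/60 = 368.6 rad/s
τ = P_out/ω = 167401/368.6 = 454 N·m

454 N·m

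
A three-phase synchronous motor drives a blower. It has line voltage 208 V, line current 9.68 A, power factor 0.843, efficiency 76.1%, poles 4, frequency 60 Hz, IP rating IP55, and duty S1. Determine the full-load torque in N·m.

P_in = √3·V·I·cosφ = 1.732 × 208 × 9.68 × 0.843 = 2940 W
P_out = η·P_in = 0.761 × 2940 = 2237 W
n = n_s = 120×60/4 = 1800 rpm (synchronous)
ω = 2π×1800/60 = 188.5 rad/s
τ = P_out/ω = 2237/188.5 = 11.9 N·m

11.9 N·m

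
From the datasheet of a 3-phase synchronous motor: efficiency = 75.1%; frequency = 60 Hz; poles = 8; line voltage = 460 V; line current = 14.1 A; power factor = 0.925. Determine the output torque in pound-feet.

P_in = √3·V·I·cosφ = 1.732 × 460 × 14.1 × 0.925 = 10391 W
P_out = η·P_in = 0.751 × 10391 = 7804 W
n = n_s = 120×60/8 = 900 rpm (synchronous)
ω = 2π×900/60 = 94.25 rad/s
τ = P_out/ω = 7804/94.25 = 82.8 N·m
In lb·ft: 82.8/1.356 = 61.1 lb·ft

61.1 lb·ft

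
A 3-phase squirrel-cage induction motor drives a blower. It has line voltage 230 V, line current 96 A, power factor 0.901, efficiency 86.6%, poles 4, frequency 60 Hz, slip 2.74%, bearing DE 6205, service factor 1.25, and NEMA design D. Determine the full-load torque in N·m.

P_in = √3·V·I·cosφ = 1.732 × 230 × 96 × 0.901 = 34457 W
P_out = η·P_in = 0.866 × 34457 = 29840 W
n_s = 120×60/4 = 1800 rpm; n = 1800×(1−0.0274) = 1751 rpm
ω = 2π×1751/60 = 183.4 rad/s
τ = P_out/ω = 29840/183.4 = 163 N·m

163 N·m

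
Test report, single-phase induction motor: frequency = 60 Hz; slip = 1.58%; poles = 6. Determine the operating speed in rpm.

n_s = 120f/p = 120×60/6 = 1200 rpm
n = n_s(1 − s) = 1200 × (1 − 0.0158) = 1181 rpm

1181 rpm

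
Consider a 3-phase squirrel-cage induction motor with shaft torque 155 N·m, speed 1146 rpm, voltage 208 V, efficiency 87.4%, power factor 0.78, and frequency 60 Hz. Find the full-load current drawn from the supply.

ω = 2π×1146/60 = 120 rad/s; P_out = τω = 155 × 120 = 18600 W
P_in = P_out / η = 18600 / 0.874 = 21281 W
I_L = P_in / (√3·V_L·cosφ) = 21281 / (1.732 × 208 × 0.78) = 75.7 A

75.7 A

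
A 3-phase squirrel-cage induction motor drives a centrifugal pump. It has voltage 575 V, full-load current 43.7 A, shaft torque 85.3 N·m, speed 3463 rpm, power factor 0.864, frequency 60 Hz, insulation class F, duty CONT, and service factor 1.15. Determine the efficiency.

ω = 2π × 3463/60 = 362.6 rad/s; P_out = τω = 85.3 × 362.6 = 30930 W
P_in = √3·V_L·I_L·cosφ = 1.732 × 575 × 43.7 × 0.864 = 37602 W
η = P_out / P_in = 30930 / 37602 = 0.823 = 82.3%

82.3 %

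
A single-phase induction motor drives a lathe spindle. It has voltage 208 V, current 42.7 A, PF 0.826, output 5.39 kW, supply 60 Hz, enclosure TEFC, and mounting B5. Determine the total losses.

1950 W

P_in = V·I·cosφ = 208×42.7×0.826 = 7336 W
P_out = 5390 W
Losses = P_in − P_out = 7336 − 5390 = 1946 W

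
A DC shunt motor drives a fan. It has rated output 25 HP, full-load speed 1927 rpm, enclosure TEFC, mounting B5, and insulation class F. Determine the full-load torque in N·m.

P_out = 25 × 746 = 18650 W
ω = 2π × 1927/60 = 201.8 rad/s
τ = P_out/ω = 18650/201.8 = 92.4 N·m

92.4 N·m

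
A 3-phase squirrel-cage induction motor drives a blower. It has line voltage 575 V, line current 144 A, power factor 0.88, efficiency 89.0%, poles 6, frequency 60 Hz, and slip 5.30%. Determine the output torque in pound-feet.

P_in = √3·V·I·cosφ = 1.732 × 575 × 144 × 0.88 = 126200 W
P_out = η·P_in = 0.89 × 126200 = 112318 W
n_s = 120×60/6 = 1200 rpm; n = 1200×(1−0.053) = 1136 rpm
ω = 2π×1136/60 = 119 rad/s
τ = P_out/ω = 112318/119 = 943.8 N·m
In lb·ft: 943.8/1.356 = 696 lb·ft

696 lb·ft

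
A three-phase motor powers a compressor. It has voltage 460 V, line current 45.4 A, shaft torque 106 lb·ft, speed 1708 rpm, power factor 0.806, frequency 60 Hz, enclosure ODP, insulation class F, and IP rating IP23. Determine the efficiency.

τ = 106 lb·ft × 1.356 = 143.7 N·m
ω = 2π × 1708/60 = 178.9 rad/s; P_out = τω = 143.7 × 178.9 = 25708 W
P_in = √3·V_L·I_L·cosφ = 1.732 × 460 × 45.4 × 0.806 = 29154 W
η = P_out / P_in = 25708 / 29154 = 0.882 = 88.2%

88.2 %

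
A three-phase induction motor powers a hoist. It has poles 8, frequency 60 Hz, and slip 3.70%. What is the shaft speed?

n_s = 120f/p = 120×60/8 = 900 rpm
n = n_s(1 − s) = 900 × (1 − 0.037) = 867 rpm

867 rpm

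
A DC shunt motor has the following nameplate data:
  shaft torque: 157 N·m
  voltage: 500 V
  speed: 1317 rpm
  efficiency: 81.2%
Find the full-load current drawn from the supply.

53.3 A

ω = 2π×1317/60 = 137.9 rad/s; P_out = τω = 157 × 137.9 = 21650 W
P_in = P_out / η = 21650 / 0.812 = 26663 W
I = P_in / V = 26663 / 500 = 53.3 A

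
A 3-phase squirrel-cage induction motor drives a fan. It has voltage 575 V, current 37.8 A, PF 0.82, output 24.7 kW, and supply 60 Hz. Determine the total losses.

P_in = √3·V·I·cosφ = 1.732×575×37.8×0.82 = 30869 W
P_out = 24700 W
Losses = P_in − P_out = 30869 − 24700 = 6169 W

6.17 kW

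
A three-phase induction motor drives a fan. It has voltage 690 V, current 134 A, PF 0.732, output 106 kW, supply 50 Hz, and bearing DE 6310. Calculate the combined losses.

11.2 kW

P_in = √3·V·I·cosφ = 1.732×690×134×0.732 = 117223 W
P_out = 106000 W
Losses = P_in − P_out = 117223 − 106000 = 11223 W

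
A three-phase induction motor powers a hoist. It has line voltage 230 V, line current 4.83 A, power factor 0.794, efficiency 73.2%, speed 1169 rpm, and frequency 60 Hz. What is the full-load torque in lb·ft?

6.74 lb·ft

P_in = √3·V·I·cosφ = 1.732 × 230 × 4.83 × 0.794 = 1528 W
P_out = η·P_in = 0.732 × 1528 = 1118 W
n = 1169 rpm
ω = 2π×1169/60 = 122.4 rad/s
τ = P_out/ω = 1118/122.4 = 9.134 N·m
In lb·ft: 9.134/1.356 = 6.74 lb·ft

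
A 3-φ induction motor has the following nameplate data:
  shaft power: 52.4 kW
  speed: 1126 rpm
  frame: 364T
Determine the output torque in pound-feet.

328 lb·ft

ω = 2π × 1126/60 = 117.9 rad/s
τ = P/ω = 52400/117.9 = 444.4 N·m
In lb·ft: 444.4/1.356 = 328 lb·ft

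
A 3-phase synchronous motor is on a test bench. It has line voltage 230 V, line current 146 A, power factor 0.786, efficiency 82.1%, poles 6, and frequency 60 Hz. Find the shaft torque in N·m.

299 N·m

P_in = √3·V·I·cosφ = 1.732 × 230 × 146 × 0.786 = 45714 W
P_out = η·P_in = 0.821 × 45714 = 37531 W
n = n_s = 120×60/6 = 1200 rpm (synchronous)
ω = 2π×1200/60 = 125.7 rad/s
τ = P_out/ω = 37531/125.7 = 299 N·m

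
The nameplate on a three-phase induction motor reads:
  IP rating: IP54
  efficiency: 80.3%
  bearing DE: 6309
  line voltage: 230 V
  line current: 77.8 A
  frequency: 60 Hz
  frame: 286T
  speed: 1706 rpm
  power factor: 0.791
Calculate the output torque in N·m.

110 N·m

P_in = √3·V·I·cosφ = 1.732 × 230 × 77.8 × 0.791 = 24515 W
P_out = η·P_in = 0.803 × 24515 = 19686 W
n = 1706 rpm
ω = 2π×1706/60 = 178.7 rad/s
τ = P_out/ω = 19686/178.7 = 110 N·m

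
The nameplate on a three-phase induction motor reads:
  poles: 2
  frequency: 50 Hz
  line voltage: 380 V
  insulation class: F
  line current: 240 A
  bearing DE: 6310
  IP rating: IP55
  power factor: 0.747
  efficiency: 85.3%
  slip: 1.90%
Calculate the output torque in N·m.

327 N·m

P_in = √3·V·I·cosφ = 1.732 × 380 × 240 × 0.747 = 117995 W
P_out = η·P_in = 0.853 × 117995 = 100650 W
n_s = 120×50/2 = 3000 rpm; n = 3000×(1−0.019) = 2943 rpm
ω = 2π×2943/60 = 308.2 rad/s
τ = P_out/ω = 100650/308.2 = 327 N·m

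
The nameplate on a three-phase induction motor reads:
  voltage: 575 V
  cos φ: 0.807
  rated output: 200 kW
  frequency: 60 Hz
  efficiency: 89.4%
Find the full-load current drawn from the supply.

278 A

P_out = 200 kW = 200000 W
P_in = P_out / η = 200000 / 0.894 = 223714 W
I_L = P_in / (√3·V_L·cosφ) = 223714 / (1.732 × 575 × 0.807) = 278 A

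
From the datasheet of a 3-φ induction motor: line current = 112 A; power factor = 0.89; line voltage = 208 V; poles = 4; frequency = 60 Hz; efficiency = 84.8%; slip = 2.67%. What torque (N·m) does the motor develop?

P_in = √3·V·I·cosφ = 1.732 × 208 × 112 × 0.89 = 35910 W
P_out = η·P_in = 0.848 × 35910 = 30452 W
n_s = 120×60/4 = 1800 rpm; n = 1800×(1−0.0267) = 1752 rpm
ω = 2π×1752/60 = 183.5 rad/s
τ = P_out/ω = 30452/183.5 = 166 N·m

166 N·m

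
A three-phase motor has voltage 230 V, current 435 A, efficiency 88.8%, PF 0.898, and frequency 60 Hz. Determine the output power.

P_in = √3·V·I·cosφ = 1.732 × 230 × 435 × 0.898 = 155611 W
P_out = η·P_in = 0.888 × 155611 = 138183 W

138 kW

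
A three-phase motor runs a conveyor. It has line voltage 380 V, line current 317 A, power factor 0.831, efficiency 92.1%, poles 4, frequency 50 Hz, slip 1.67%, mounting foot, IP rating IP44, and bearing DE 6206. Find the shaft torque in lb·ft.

P_in = √3·V·I·cosφ = 1.732 × 380 × 317 × 0.831 = 173377 W
P_out = η·P_in = 0.921 × 173377 = 159680 W
n_s = 120×50/4 = 1500 rpm; n = 1500×(1−0.0167) = 1475 rpm
ω = 2π×1475/60 = 154.5 rad/s
τ = P_out/ω = 159680/154.5 = 1034 N·m
In lb·ft: 1034/1.356 = 763 lb·ft

763 lb·ft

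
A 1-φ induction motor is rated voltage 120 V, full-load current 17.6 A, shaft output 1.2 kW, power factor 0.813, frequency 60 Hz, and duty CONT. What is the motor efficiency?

P_out = 1.2 kW = 1200 W
P_in = V·I·cosφ = 120 × 17.6 × 0.813 = 1717 W
η = P_out / P_in = 1200 / 1717 = 0.699 = 69.9%

69.9 %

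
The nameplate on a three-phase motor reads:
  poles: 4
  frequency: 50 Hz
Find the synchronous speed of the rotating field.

n_s = 120f/p = 120×50/4 = 1500 rpm

1500 rpm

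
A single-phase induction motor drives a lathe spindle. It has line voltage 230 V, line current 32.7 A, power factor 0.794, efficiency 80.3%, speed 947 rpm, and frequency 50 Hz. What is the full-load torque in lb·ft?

35.7 lb·ft

P_in = V·I·cosφ = 230 × 32.7 × 0.794 = 5972 W
P_out = η·P_in = 0.803 × 5972 = 4796 W
n = 947 rpm
ω = 2π×947/60 = 99.17 rad/s
τ = P_out/ω = 4796/99.17 = 48.36 N·m
In lb·ft: 48.36/1.356 = 35.7 lb·ft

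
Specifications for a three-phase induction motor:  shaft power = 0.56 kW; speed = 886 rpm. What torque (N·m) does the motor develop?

ω = 2π × 886/60 = 92.78 rad/s
τ = P/ω = 560/92.78 = 6.04 N·m

6.04 N·m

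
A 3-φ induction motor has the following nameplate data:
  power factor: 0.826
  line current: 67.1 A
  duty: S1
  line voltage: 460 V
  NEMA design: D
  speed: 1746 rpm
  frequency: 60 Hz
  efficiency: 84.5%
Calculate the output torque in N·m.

P_in = √3·V·I·cosφ = 1.732 × 460 × 67.1 × 0.826 = 44158 W
P_out = η·P_in = 0.845 × 44158 = 37314 W
n = 1746 rpm
ω = 2π×1746/60 = 182.8 rad/s
τ = P_out/ω = 37314/182.8 = 204 N·m

204 N·m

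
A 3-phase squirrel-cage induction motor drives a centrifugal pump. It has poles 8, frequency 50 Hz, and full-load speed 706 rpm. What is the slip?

n_s = 120f/p = 120×50/8 = 750 rpm
s = (n_s − n)/n_s = (750 − 706)/750 = 0.0587

5.87 %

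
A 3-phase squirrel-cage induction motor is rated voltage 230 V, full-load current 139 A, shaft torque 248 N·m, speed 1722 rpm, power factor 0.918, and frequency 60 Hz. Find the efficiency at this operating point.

ω = 2π × 1722/60 = 180.3 rad/s; P_out = τω = 248 × 180.3 = 44714 W
P_in = √3·V_L·I_L·cosφ = 1.732 × 230 × 139 × 0.918 = 50832 W
η = P_out / P_in = 44714 / 50832 = 0.880 = 88.0%

88.0 %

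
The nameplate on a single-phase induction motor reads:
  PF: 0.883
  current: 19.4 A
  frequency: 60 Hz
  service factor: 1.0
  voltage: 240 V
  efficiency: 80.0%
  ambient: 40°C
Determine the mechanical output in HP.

4.41 HP

P_in = V·I·cosφ = 240 × 19.4 × 0.883 = 4111 W
P_out = η·P_in = 0.8 × 4111 = 3289 W
= 3289/746 = 4.41 HP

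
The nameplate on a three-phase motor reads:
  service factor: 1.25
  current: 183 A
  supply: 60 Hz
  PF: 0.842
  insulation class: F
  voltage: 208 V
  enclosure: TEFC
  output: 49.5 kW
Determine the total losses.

P_in = √3·V·I·cosφ = 1.732×208×183×0.842 = 55510 W
P_out = 49500 W
Losses = P_in − P_out = 55510 − 49500 = 6010 W

6.01 kW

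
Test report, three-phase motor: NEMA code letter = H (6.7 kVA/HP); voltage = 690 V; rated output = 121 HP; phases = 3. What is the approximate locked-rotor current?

S_LR = 6.7 × 121 = 810.7 kVA
I_LR = S_LR/(√3·V_L) = 810700/(1.732×690) = 678 A

678 A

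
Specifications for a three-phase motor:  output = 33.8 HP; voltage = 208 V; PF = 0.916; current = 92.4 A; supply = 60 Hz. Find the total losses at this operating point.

5.28 kW

P_in = √3·V·I·cosφ = 1.732×208×92.4×0.916 = 30491 W
P_out = 33.8×746 = 25215 W
Losses = P_in − P_out = 30491 − 25215 = 5276 W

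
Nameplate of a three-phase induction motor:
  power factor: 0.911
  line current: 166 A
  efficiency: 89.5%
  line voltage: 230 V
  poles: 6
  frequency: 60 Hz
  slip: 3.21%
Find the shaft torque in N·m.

P_in = √3·V·I·cosφ = 1.732 × 230 × 166 × 0.911 = 60242 W
P_out = η·P_in = 0.895 × 60242 = 53917 W
n_s = 120×60/6 = 1200 rpm; n = 1200×(1−0.0321) = 1161 rpm
ω = 2π×1161/60 = 121.6 rad/s
τ = P_out/ω = 53917/121.6 = 443 N·m

443 N·m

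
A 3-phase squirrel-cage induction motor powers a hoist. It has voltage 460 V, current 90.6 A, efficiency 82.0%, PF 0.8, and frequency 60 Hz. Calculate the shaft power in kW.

P_in = √3·V·I·cosφ = 1.732 × 460 × 90.6 × 0.8 = 57746 W
P_out = η·P_in = 0.82 × 57746 = 47352 W

47.4 kW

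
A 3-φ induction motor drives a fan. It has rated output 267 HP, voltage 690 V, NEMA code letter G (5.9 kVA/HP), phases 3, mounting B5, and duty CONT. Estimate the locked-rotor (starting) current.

S_LR = 5.9 × 267 = 1575.3 kVA
I_LR = S_LR/(√3·V_L) = 1575300/(1.732×690) = 1320 A

1320 A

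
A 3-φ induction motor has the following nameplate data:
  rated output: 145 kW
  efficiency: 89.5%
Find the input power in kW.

162 kW

P_out = 145000 W
P_in = P_out/η = 145000/0.895 = 162011 W = 162 kW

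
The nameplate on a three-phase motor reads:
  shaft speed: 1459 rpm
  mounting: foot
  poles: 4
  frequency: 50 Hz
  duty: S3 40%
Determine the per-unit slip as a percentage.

n_s = 120f/p = 120×50/4 = 1500 rpm
s = (n_s − n)/n_s = (1500 − 1459)/1500 = 0.0273

2.7 %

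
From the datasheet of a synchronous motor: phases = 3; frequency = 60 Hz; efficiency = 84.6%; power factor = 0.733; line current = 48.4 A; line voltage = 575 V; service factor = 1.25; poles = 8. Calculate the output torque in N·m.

P_in = √3·V·I·cosφ = 1.732 × 575 × 48.4 × 0.733 = 35332 W
P_out = η·P_in = 0.846 × 35332 = 29891 W
n = n_s = 120×60/8 = 900 rpm (synchronous)
ω = 2π×900/60 = 94.25 rad/s
τ = P_out/ω = 29891/94.25 = 317 N·m

317 N·m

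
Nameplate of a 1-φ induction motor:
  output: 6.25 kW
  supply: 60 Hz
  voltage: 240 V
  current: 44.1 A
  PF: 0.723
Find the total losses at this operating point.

1400 W

P_in = V·I·cosφ = 240×44.1×0.723 = 7652 W
P_out = 6250 W
Losses = P_in − P_out = 7652 − 6250 = 1402 W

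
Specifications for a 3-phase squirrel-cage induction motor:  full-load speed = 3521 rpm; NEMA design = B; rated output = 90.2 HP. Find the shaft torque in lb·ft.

135 lb·ft

P_out = 90.2 × 746 = 67289 W
ω = 2π × 3521/60 = 368.7 rad/s
τ = P_out/ω = 67289/368.7 = 182.5 N·m
In lb·ft: 182.5/1.356 = 135 lb·ft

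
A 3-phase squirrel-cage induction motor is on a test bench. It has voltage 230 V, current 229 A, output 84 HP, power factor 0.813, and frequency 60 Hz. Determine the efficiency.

P_out = 84 × 746 = 62664 W
P_in = √3·V_L·I_L·cosφ = 1.732 × 230 × 229 × 0.813 = 74165 W
η = P_out / P_in = 62664 / 74165 = 0.845 = 84.5%

84.5 %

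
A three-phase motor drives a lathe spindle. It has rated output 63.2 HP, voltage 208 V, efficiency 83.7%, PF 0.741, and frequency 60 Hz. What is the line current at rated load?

211 A

P_out = 63.2 × 746 = 47147 W
P_in = P_out / η = 47147 / 0.837 = 56329 W
I_L = P_in / (√3·V_L·cosφ) = 56329 / (1.732 × 208 × 0.741) = 211 A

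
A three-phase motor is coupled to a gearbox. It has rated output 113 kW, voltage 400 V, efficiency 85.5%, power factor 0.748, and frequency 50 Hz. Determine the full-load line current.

P_out = 113 kW = 113000 W
P_in = P_out / η = 113000 / 0.855 = 132164 W
I_L = P_in / (√3·V_L·cosφ) = 132164 / (1.732 × 400 × 0.748) = 255 A

255 A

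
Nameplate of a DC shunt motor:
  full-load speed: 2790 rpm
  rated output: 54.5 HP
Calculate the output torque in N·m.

P_out = 54.5 × 746 = 40657 W
ω = 2π × 2790/60 = 292.2 rad/s
τ = P_out/ω = 40657/292.2 = 139 N·m

139 N·m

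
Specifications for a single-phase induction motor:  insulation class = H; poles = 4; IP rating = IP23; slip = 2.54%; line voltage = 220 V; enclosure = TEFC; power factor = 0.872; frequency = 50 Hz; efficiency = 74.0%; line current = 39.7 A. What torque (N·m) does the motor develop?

36.8 N·m

P_in = V·I·cosφ = 220 × 39.7 × 0.872 = 7616 W
P_out = η·P_in = 0.74 × 7616 = 5636 W
n_s = 120×50/4 = 1500 rpm; n = 1500×(1−0.0254) = 1462 rpm
ω = 2π×1462/60 = 153.1 rad/s
τ = P_out/ω = 5636/153.1 = 36.8 N·m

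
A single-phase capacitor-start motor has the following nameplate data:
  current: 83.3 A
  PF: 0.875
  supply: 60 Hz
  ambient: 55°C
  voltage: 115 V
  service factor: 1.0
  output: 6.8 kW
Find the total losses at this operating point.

P_in = V·I·cosφ = 115×83.3×0.875 = 8382 W
P_out = 6800 W
Losses = P_in − P_out = 8382 − 6800 = 1582 W

1.58 kW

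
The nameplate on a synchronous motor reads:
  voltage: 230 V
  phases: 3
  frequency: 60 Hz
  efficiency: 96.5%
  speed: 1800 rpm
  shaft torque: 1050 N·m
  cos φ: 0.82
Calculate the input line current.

ω = 2π×1800/60 = 188.5 rad/s; P_out = τω = 1050 × 188.5 = 197925 W
P_in = P_out / η = 197925 / 0.965 = 205104 W
I_L = P_in / (√3·V_L·cosφ) = 205104 / (1.732 × 230 × 0.82) = 628 A

628 A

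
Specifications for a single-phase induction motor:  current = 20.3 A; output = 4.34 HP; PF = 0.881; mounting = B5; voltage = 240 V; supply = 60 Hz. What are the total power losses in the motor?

P_in = V·I·cosφ = 240×20.3×0.881 = 4292 W
P_out = 4.34×746 = 3238 W
Losses = P_in − P_out = 4292 − 3238 = 1054 W

1.05 kW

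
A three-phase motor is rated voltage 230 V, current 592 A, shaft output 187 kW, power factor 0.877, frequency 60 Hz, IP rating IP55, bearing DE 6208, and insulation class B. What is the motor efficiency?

90.4 %

P_out = 187 kW = 187000 W
P_in = √3·V_L·I_L·cosφ = 1.732 × 230 × 592 × 0.877 = 206822 W
η = P_out / P_in = 187000 / 206822 = 0.904 = 90.4%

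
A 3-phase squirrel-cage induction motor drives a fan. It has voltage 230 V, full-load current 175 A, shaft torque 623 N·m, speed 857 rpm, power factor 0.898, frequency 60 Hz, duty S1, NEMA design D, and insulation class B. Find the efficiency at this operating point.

89.3 %

ω = 2π × 857/60 = 89.74 rad/s; P_out = τω = 623 × 89.74 = 55908 W
P_in = √3·V_L·I_L·cosφ = 1.732 × 230 × 175 × 0.898 = 62602 W
η = P_out / P_in = 55908 / 62602 = 0.893 = 89.3%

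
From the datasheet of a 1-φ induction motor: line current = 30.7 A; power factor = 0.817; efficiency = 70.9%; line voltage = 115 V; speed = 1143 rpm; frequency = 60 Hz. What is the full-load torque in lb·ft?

P_in = V·I·cosφ = 115 × 30.7 × 0.817 = 2884 W
P_out = η·P_in = 0.709 × 2884 = 2045 W
n = 1143 rpm
ω = 2π×1143/60 = 119.7 rad/s
τ = P_out/ω = 2045/119.7 = 17.08 N·m
In lb·ft: 17.08/1.356 = 12.6 lb·ft

12.6 lb·ft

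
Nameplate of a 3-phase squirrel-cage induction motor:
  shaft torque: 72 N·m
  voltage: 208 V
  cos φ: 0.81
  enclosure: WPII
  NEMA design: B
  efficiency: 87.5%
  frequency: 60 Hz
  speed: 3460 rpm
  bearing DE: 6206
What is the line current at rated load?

ω = 2π×3460/60 = 362.3 rad/s; P_out = τω = 72 × 362.3 = 26086 W
P_in = P_out / η = 26086 / 0.875 = 29813 W
I_L = P_in / (√3·V_L·cosφ) = 29813 / (1.732 × 208 × 0.81) = 102 A

102 A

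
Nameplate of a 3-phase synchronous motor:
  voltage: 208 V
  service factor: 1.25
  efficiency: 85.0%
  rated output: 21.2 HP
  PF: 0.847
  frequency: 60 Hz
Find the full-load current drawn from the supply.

P_out = 21.2 × 746 = 15815 W
P_in = P_out / η = 15815 / 0.850 = 18606 W
I_L = P_in / (√3·V_L·cosφ) = 18606 / (1.732 × 208 × 0.847) = 61 A

61 A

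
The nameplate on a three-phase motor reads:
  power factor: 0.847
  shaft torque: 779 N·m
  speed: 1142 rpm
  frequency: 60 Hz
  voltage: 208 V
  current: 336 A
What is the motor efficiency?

90.9 %

ω = 2π × 1142/60 = 119.6 rad/s; P_out = τω = 779 × 119.6 = 93168 W
P_in = √3·V_L·I_L·cosφ = 1.732 × 208 × 336 × 0.847 = 102526 W
η = P_out / P_in = 93168 / 102526 = 0.909 = 90.9%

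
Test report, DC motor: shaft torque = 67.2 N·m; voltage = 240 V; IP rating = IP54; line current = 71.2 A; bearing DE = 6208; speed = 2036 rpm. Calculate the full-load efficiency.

83.8 %

ω = 2π × 2036/60 = 213.2 rad/s; P_out = τω = 67.2 × 213.2 = 14327 W
P_in = V·I = 240 × 71.2 = 17088 W
η = P_out / P_in = 14327 / 17088 = 0.838 = 83.8%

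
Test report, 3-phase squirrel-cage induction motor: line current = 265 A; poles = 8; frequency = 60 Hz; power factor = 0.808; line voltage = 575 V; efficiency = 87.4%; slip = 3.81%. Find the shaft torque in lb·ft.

P_in = √3·V·I·cosφ = 1.732 × 575 × 265 × 0.808 = 213242 W
P_out = η·P_in = 0.874 × 213242 = 186374 W
n_s = 120×60/8 = 900 rpm; n = 900×(1−0.0381) = 866 rpm
ω = 2π×866/60 = 90.69 rad/s
τ = P_out/ω = 186374/90.69 = 2055 N·m
In lb·ft: 2055/1.356 = 1520 lb·ft

1520 lb·ft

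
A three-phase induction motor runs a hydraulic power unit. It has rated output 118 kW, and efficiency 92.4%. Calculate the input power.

P_out = 118000 W
P_in = P_out/η = 118000/0.924 = 127706 W = 128 kW

128 kW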